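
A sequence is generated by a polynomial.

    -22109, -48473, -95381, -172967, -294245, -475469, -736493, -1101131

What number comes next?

-1597517

D1: -26364 , -46908 , -77586 , -121278 , -181224 , -261024 , -364638
D2: -20544 , -30678 , -43692 , -59946 , -79800 , -103614
D3: -10134 , -13014 , -16254 , -19854 , -23814
D4: -2880 , -3240 , -3600 , -3960
D5: -360 , -360 , -360
Fifth differences constant at -360.
-3960 − 360 = -4320;  -23814 − 4320 = -28134;  -103614 − 28134 = -131748;  -364638 − 131748 = -496386;  -1101131 − 496386 = -1597517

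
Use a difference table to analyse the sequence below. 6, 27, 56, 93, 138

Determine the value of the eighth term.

321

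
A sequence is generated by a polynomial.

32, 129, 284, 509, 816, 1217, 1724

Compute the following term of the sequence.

2349

97, 155, 225, 307, 401, 507
58, 70, 82, 94, 106
12, 12, 12, 12
The third differences are constant (12).
106 + 12 = 118;  507 + 118 = 625;  1724 + 625 = 2349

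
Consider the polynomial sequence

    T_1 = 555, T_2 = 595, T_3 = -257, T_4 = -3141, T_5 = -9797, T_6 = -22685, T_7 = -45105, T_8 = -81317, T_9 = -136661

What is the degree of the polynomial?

Δ: 40, -852, -2884, -6656, -12888, -22420, -36212, -55344
Δ²: -892, -2032, -3772, -6232, -9532, -13792, -19132
Δ³: -1140, -1740, -2460, -3300, -4260, -5340
Δ⁴: -600, -720, -840, -960, -1080
Δ⁵: -120, -120, -120, -120
The fifth differences are constant, so the polynomial has degree 5.

5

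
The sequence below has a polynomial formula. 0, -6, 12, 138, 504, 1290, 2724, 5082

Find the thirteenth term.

Δ: -6  18  126  366  786  1434  2358
Δ²: 24  108  240  420  648  924
Δ³: 84  132  180  228  276
Δ⁴: 48  48  48  48
Fourth differences constant at 48.
276 + 48 = 324;  924 + 324 = 1248;  2358 + 1248 = 3606;  5082 + 3606 = 8688
324 + 48 = 372;  1248 + 372 = 1620;  3606 + 1620 = 5226;  8688 + 5226 = 13914
372 + 48 = 420;  1620 + 420 = 2040;  5226 + 2040 = 7266;  13914 + 7266 = 21180
420 + 48 = 468;  2040 + 468 = 2508;  7266 + 2508 = 9774;  21180 + 9774 = 30954
468 + 48 = 516;  2508 + 516 = 3024;  9774 + 3024 = 12798;  30954 + 12798 = 43752

43752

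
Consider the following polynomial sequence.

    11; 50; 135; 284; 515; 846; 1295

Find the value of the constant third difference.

D1: 39, 85, 149, 231, 331, 449
D2: 46, 64, 82, 100, 118
D3: 18, 18, 18, 18

18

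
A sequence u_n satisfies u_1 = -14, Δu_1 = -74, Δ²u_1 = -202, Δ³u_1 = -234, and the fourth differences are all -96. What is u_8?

-16324

Build the table forward from the leading diagonal:
Δ⁴: -96, -96, -96, -96, -96, -96, -96, -96
Δ³: -234, -330, -426, -522, -618, -714, -810, -906
Δ²: -202, -436, -766, -1192, -1714, -2332, -3046, -3856
Δ: -74, -276, -712, -1478, -2670, -4384, -6716, -9762
u: -14, -88, -364, -1076, -2554, -5224, -9608, -16324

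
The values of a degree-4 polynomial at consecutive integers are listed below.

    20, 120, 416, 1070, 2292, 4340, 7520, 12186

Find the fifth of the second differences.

1132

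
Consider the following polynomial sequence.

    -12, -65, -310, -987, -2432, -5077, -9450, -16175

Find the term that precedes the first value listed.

-7

-53, -245, -677, -1445, -2645, -4373, -6725
-192, -432, -768, -1200, -1728, -2352
-240, -336, -432, -528, -624
-96, -96, -96, -96
The fourth differences are constant at -96.
Work back: -240 + 96 = -144;  -192 + 144 = -48;  -53 + 48 = -5;  -12 + 5 = -7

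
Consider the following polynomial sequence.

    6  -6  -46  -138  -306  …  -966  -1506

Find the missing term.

Using the first 5 terms:
-12  -40  -92  -168
-28  -52  -76
-24  -24
Constant third difference = -24.
Extend forward: -76 − 24 = -100;  -168 − 100 = -268;  -306 − 268 = -574

-574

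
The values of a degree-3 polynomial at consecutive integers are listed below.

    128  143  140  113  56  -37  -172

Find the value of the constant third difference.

Δ: 15, -3, -27, -57, -93, -135
Δ²: -18, -24, -30, -36, -42
Δ³: -6, -6, -6, -6

-6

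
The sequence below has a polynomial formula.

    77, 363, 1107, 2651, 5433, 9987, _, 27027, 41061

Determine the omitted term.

16943

Using the first 6 terms:
First differences: 286, 744, 1544, 2782, 4554
Second differences: 458, 800, 1238, 1772
Third differences: 342, 438, 534
Fourth differences: 96, 96
Constant fourth difference = 96.
Extend forward: 534 + 96 = 630;  1772 + 630 = 2402;  4554 + 2402 = 6956;  9987 + 6956 = 16943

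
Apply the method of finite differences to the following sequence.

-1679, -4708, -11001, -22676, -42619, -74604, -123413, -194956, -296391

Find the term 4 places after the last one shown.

Δ: -3029, -6293, -11675, -19943, -31985, -48809, -71543, -101435
Δ²: -3264, -5382, -8268, -12042, -16824, -22734, -29892
Δ³: -2118, -2886, -3774, -4782, -5910, -7158
Δ⁴: -768, -888, -1008, -1128, -1248
Δ⁵: -120, -120, -120, -120
Constant fifth difference = -120, so extend:
-1248 − 120 = -1368;  -7158 − 1368 = -8526;  -29892 − 8526 = -38418;  -101435 − 38418 = -139853;  -296391 − 139853 = -436244
-1368 − 120 = -1488;  -8526 − 1488 = -10014;  -38418 − 10014 = -48432;  -139853 − 48432 = -188285;  -436244 − 188285 = -624529
-1488 − 120 = -1608;  -10014 − 1608 = -11622;  -48432 − 11622 = -60054;  -188285 − 60054 = -248339;  -624529 − 248339 = -872868
-1608 − 120 = -1728;  -11622 − 1728 = -13350;  -60054 − 13350 = -73404;  -248339 − 73404 = -321743;  -872868 − 321743 = -1194611

-1194611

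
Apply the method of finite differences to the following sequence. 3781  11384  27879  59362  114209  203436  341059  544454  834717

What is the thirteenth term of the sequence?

3436729

D1: 7603, 16495, 31483, 54847, 89227, 137623, 203395, 290263
D2: 8892, 14988, 23364, 34380, 48396, 65772, 86868
D3: 6096, 8376, 11016, 14016, 17376, 21096
D4: 2280, 2640, 3000, 3360, 3720
D5: 360, 360, 360, 360
The fifth differences are constant (360).
3720 + 360 = 4080;  21096 + 4080 = 25176;  86868 + 25176 = 112044;  290263 + 112044 = 402307;  834717 + 402307 = 1237024
4080 + 360 = 4440;  25176 + 4440 = 29616;  112044 + 29616 = 141660;  402307 + 141660 = 543967;  1237024 + 543967 = 1780991
4440 + 360 = 4800;  29616 + 4800 = 34416;  141660 + 34416 = 176076;  543967 + 176076 = 720043;  1780991 + 720043 = 2501034
4800 + 360 = 5160;  34416 + 5160 = 39576;  176076 + 39576 = 215652;  720043 + 215652 = 935695;  2501034 + 935695 = 3436729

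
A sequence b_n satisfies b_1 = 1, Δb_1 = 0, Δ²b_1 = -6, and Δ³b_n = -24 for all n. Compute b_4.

-41

Build the table forward from the leading diagonal:
Δ³: -24  -24  -24  -24
Δ²: -6  -30  -54  -78
Δ: 0  -6  -36  -90
b: 1  1  -5  -41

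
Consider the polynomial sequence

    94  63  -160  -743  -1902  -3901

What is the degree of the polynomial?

4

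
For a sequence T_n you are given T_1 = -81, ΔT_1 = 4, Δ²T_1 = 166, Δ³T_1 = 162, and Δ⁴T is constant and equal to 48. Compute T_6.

Build the table forward from the leading diagonal:
D4: 48, 48, 48, 48, 48, 48
D3: 162, 210, 258, 306, 354, 402
D2: 166, 328, 538, 796, 1102, 1456
D1: 4, 170, 498, 1036, 1832, 2934
T: -81, -77, 93, 591, 1627, 3459

3459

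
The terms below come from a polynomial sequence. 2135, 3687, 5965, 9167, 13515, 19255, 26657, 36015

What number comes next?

47647

First differences: 1552, 2278, 3202, 4348, 5740, 7402, 9358
Second differences: 726, 924, 1146, 1392, 1662, 1956
Third differences: 198, 222, 246, 270, 294
Fourth differences: 24, 24, 24, 24
Fourth differences constant at 24.
294 + 24 = 318;  1956 + 318 = 2274;  9358 + 2274 = 11632;  36015 + 11632 = 47647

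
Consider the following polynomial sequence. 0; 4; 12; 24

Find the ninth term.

144

First differences: 4 , 8 , 12
Second differences: 4 , 4
The second differences are constant (4).
12 + 4 = 16;  24 + 16 = 40
16 + 4 = 20;  40 + 20 = 60
20 + 4 = 24;  60 + 24 = 84
24 + 4 = 28;  84 + 28 = 112
28 + 4 = 32;  112 + 32 = 144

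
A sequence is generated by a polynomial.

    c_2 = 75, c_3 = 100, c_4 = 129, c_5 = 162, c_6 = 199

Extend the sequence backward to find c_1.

D1: 25, 29, 33, 37
D2: 4, 4, 4
The second differences are constant at 4.
Work back: 25 − 4 = 21;  75 − 21 = 54

54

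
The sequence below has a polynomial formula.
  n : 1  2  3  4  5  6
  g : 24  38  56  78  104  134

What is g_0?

14

Δ: 14, 18, 22, 26, 30
Δ²: 4, 4, 4, 4
The second differences are constant at 4.
Work back: 14 − 4 = 10;  24 − 10 = 14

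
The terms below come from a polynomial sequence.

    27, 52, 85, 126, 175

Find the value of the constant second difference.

8

D1: 25, 33, 41, 49
D2: 8, 8, 8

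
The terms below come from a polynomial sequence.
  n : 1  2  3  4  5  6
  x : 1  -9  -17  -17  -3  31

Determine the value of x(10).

Δ: -10, -8, 0, 14, 34
Δ²: 2, 8, 14, 20
Δ³: 6, 6, 6
The third differences are constant (6).
20 + 6 = 26;  34 + 26 = 60;  31 + 60 = 91
26 + 6 = 32;  60 + 32 = 92;  91 + 92 = 183
32 + 6 = 38;  92 + 38 = 130;  183 + 130 = 313
38 + 6 = 44;  130 + 44 = 174;  313 + 174 = 487

487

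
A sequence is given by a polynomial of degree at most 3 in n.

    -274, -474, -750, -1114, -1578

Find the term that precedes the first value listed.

-138

First differences: -200  -276  -364  -464
Second differences: -76  -88  -100
Third differences: -12  -12
The third differences are constant at -12.
Work back: -76 + 12 = -64;  -200 + 64 = -136;  -274 + 136 = -138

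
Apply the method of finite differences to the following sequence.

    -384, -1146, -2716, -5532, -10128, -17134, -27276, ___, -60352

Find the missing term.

-41376

Using the first 7 terms:
D1: -762, -1570, -2816, -4596, -7006, -10142
D2: -808, -1246, -1780, -2410, -3136
D3: -438, -534, -630, -726
D4: -96, -96, -96
Constant fourth difference = -96.
Extend forward: -726 − 96 = -822;  -3136 − 822 = -3958;  -10142 − 3958 = -14100;  -27276 − 14100 = -41376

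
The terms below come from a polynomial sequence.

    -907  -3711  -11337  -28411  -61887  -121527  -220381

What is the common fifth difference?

D1: -2804, -7626, -17074, -33476, -59640, -98854
D2: -4822, -9448, -16402, -26164, -39214
D3: -4626, -6954, -9762, -13050
D4: -2328, -2808, -3288
D5: -480, -480

-480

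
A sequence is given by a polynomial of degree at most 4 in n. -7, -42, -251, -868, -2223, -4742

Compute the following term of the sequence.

D1: -35 , -209 , -617 , -1355 , -2519
D2: -174 , -408 , -738 , -1164
D3: -234 , -330 , -426
D4: -96 , -96
Constant fourth difference = -96, so extend:
-426 − 96 = -522;  -1164 − 522 = -1686;  -2519 − 1686 = -4205;  -4742 − 4205 = -8947

-8947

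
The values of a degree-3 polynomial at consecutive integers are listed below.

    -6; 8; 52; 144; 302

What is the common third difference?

18

Δ: 14, 44, 92, 158
Δ²: 30, 48, 66
Δ³: 18, 18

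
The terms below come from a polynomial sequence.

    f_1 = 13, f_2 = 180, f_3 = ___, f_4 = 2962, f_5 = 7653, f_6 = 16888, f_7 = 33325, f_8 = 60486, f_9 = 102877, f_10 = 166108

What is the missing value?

Using the last 7 terms:
First differences: 4691  9235  16437  27161  42391  63231
Second differences: 4544  7202  10724  15230  20840
Third differences: 2658  3522  4506  5610
Fourth differences: 864  984  1104
Fifth differences: 120  120
Constant fifth difference = 120.
Extend backward: 864 − 120 = 744;  2658 − 744 = 1914;  4544 − 1914 = 2630;  4691 − 2630 = 2061;  2962 − 2061 = 901

901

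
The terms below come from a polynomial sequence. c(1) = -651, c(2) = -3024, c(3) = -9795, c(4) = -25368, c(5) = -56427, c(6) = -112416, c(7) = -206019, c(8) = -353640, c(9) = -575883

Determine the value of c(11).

D1: -2373  -6771  -15573  -31059  -55989  -93603  -147621  -222243
D2: -4398  -8802  -15486  -24930  -37614  -54018  -74622
D3: -4404  -6684  -9444  -12684  -16404  -20604
D4: -2280  -2760  -3240  -3720  -4200
D5: -480  -480  -480  -480
Constant fifth difference = -480, so extend:
-4200 − 480 = -4680;  -20604 − 4680 = -25284;  -74622 − 25284 = -99906;  -222243 − 99906 = -322149;  -575883 − 322149 = -898032
-4680 − 480 = -5160;  -25284 − 5160 = -30444;  -99906 − 30444 = -130350;  -322149 − 130350 = -452499;  -898032 − 452499 = -1350531

-1350531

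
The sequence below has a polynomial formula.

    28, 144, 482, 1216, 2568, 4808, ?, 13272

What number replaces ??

Using the first 6 terms:
116  338  734  1352  2240
222  396  618  888
174  222  270
48  48
Constant fourth difference = 48.
Extend forward: 270 + 48 = 318;  888 + 318 = 1206;  2240 + 1206 = 3446;  4808 + 3446 = 8254

8254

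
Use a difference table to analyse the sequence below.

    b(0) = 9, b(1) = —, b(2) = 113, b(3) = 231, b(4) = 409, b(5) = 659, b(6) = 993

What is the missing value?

43

Using the last 5 terms:
First differences: 118  178  250  334
Second differences: 60  72  84
Third differences: 12  12
Constant third difference = 12.
Extend backward: 60 − 12 = 48;  118 − 48 = 70;  113 − 70 = 43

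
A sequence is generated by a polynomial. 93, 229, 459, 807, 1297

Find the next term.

1953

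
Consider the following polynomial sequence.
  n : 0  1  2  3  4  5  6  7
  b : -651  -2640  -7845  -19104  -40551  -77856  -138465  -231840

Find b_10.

-838461

-1989, -5205, -11259, -21447, -37305, -60609, -93375
-3216, -6054, -10188, -15858, -23304, -32766
-2838, -4134, -5670, -7446, -9462
-1296, -1536, -1776, -2016
-240, -240, -240
Fifth differences constant at -240.
-2016 − 240 = -2256;  -9462 − 2256 = -11718;  -32766 − 11718 = -44484;  -93375 − 44484 = -137859;  -231840 − 137859 = -369699
-2256 − 240 = -2496;  -11718 − 2496 = -14214;  -44484 − 14214 = -58698;  -137859 − 58698 = -196557;  -369699 − 196557 = -566256
-2496 − 240 = -2736;  -14214 − 2736 = -16950;  -58698 − 16950 = -75648;  -196557 − 75648 = -272205;  -566256 − 272205 = -838461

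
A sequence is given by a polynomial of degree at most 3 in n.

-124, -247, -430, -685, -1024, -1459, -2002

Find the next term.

-2665

First differences: -123, -183, -255, -339, -435, -543
Second differences: -60, -72, -84, -96, -108
Third differences: -12, -12, -12, -12
Constant third difference = -12, so extend:
-108 − 12 = -120;  -543 − 120 = -663;  -2002 − 663 = -2665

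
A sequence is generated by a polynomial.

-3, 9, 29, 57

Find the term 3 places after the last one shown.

Δ: 12  20  28
Δ²: 8  8
Second differences constant at 8.
28 + 8 = 36;  57 + 36 = 93
36 + 8 = 44;  93 + 44 = 137
44 + 8 = 52;  137 + 52 = 189

189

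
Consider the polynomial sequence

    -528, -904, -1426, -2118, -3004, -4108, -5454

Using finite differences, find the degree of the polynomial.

3

First differences: -376, -522, -692, -886, -1104, -1346
Second differences: -146, -170, -194, -218, -242
Third differences: -24, -24, -24, -24
The third differences are constant, so the polynomial has degree 3.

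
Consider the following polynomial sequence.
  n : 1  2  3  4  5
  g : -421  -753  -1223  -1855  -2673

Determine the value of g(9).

Δ: -332  -470  -632  -818
Δ²: -138  -162  -186
Δ³: -24  -24
Constant third difference = -24, so extend:
-186 − 24 = -210;  -818 − 210 = -1028;  -2673 − 1028 = -3701
-210 − 24 = -234;  -1028 − 234 = -1262;  -3701 − 1262 = -4963
-234 − 24 = -258;  -1262 − 258 = -1520;  -4963 − 1520 = -6483
-258 − 24 = -282;  -1520 − 282 = -1802;  -6483 − 1802 = -8285

-8285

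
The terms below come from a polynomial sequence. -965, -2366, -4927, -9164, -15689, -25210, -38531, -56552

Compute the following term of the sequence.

First differences: -1401, -2561, -4237, -6525, -9521, -13321, -18021
Second differences: -1160, -1676, -2288, -2996, -3800, -4700
Third differences: -516, -612, -708, -804, -900
Fourth differences: -96, -96, -96, -96
The fourth differences are constant (-96).
-900 − 96 = -996;  -4700 − 996 = -5696;  -18021 − 5696 = -23717;  -56552 − 23717 = -80269

-80269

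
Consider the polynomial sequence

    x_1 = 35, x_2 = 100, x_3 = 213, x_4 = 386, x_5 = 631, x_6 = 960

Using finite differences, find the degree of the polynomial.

3

D1: 65, 113, 173, 245, 329
D2: 48, 60, 72, 84
D3: 12, 12, 12
The third differences are constant, so the polynomial has degree 3.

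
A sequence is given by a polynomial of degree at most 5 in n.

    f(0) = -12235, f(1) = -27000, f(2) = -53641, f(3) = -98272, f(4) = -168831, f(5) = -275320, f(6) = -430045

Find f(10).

Δ: -14765, -26641, -44631, -70559, -106489, -154725
Δ²: -11876, -17990, -25928, -35930, -48236
Δ³: -6114, -7938, -10002, -12306
Δ⁴: -1824, -2064, -2304
Δ⁵: -240, -240
Constant fifth difference = -240, so extend:
-2304 − 240 = -2544;  -12306 − 2544 = -14850;  -48236 − 14850 = -63086;  -154725 − 63086 = -217811;  -430045 − 217811 = -647856
-2544 − 240 = -2784;  -14850 − 2784 = -17634;  -63086 − 17634 = -80720;  -217811 − 80720 = -298531;  -647856 − 298531 = -946387
-2784 − 240 = -3024;  -17634 − 3024 = -20658;  -80720 − 20658 = -101378;  -298531 − 101378 = -399909;  -946387 − 399909 = -1346296
-3024 − 240 = -3264;  -20658 − 3264 = -23922;  -101378 − 23922 = -125300;  -399909 − 125300 = -525209;  -1346296 − 525209 = -1871505

-1871505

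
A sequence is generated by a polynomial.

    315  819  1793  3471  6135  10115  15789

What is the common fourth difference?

D1: 504, 974, 1678, 2664, 3980, 5674
D2: 470, 704, 986, 1316, 1694
D3: 234, 282, 330, 378
D4: 48, 48, 48

48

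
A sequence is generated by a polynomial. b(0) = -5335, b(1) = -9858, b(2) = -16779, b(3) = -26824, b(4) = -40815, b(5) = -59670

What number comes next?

-84403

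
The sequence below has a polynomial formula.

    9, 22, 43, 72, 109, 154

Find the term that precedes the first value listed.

First differences: 13  21  29  37  45
Second differences: 8  8  8  8
The second differences are constant at 8.
Work back: 13 − 8 = 5;  9 − 5 = 4

4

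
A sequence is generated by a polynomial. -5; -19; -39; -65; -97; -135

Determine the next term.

-179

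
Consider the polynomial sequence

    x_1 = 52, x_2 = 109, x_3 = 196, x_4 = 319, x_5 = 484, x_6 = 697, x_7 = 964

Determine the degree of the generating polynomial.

3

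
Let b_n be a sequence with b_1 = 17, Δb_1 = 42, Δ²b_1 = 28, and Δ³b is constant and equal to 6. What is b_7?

809

Build the table forward from the leading diagonal:
D3: 6  6  6  6  6  6  6
D2: 28  34  40  46  52  58  64
D1: 42  70  104  144  190  242  300
b: 17  59  129  233  377  567  809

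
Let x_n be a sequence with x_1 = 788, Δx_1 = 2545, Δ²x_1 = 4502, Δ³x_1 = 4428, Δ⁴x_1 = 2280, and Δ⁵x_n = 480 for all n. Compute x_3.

10380

Build the table forward from the leading diagonal:
Δ⁵: 480, 480, 480
Δ⁴: 2280, 2760, 3240
Δ³: 4428, 6708, 9468
Δ²: 4502, 8930, 15638
Δ: 2545, 7047, 15977
x: 788, 3333, 10380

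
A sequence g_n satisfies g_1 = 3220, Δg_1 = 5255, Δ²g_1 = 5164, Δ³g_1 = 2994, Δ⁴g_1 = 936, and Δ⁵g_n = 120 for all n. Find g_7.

186850

Build the table forward from the leading diagonal:
D5: 120  120  120  120  120  120  120
D4: 936  1056  1176  1296  1416  1536  1656
D3: 2994  3930  4986  6162  7458  8874  10410
D2: 5164  8158  12088  17074  23236  30694  39568
D1: 5255  10419  18577  30665  47739  70975  101669
g: 3220  8475  18894  37471  68136  115875  186850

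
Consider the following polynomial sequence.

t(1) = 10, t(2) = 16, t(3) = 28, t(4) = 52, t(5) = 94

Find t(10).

784

Δ: 6  12  24  42
Δ²: 6  12  18
Δ³: 6  6
Third differences constant at 6.
18 + 6 = 24;  42 + 24 = 66;  94 + 66 = 160
24 + 6 = 30;  66 + 30 = 96;  160 + 96 = 256
30 + 6 = 36;  96 + 36 = 132;  256 + 132 = 388
36 + 6 = 42;  132 + 42 = 174;  388 + 174 = 562
42 + 6 = 48;  174 + 48 = 222;  562 + 222 = 784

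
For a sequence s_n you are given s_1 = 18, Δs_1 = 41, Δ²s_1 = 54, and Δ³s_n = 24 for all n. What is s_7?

Build the table forward from the leading diagonal:
D3: 24, 24, 24, 24, 24, 24, 24
D2: 54, 78, 102, 126, 150, 174, 198
D1: 41, 95, 173, 275, 401, 551, 725
s: 18, 59, 154, 327, 602, 1003, 1554

1554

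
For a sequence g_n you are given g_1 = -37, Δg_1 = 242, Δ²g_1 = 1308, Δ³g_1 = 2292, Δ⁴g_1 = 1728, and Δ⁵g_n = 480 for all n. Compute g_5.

Build the table forward from the leading diagonal:
Fifth differences: 480, 480, 480, 480, 480
Fourth differences: 1728, 2208, 2688, 3168, 3648
Third differences: 2292, 4020, 6228, 8916, 12084
Second differences: 1308, 3600, 7620, 13848, 22764
First differences: 242, 1550, 5150, 12770, 26618
g: -37, 205, 1755, 6905, 19675

19675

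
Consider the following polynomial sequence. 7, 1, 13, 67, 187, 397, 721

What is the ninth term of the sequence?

1807

First differences: -6, 12, 54, 120, 210, 324
Second differences: 18, 42, 66, 90, 114
Third differences: 24, 24, 24, 24
The third differences are constant (24).
114 + 24 = 138;  324 + 138 = 462;  721 + 462 = 1183
138 + 24 = 162;  462 + 162 = 624;  1183 + 624 = 1807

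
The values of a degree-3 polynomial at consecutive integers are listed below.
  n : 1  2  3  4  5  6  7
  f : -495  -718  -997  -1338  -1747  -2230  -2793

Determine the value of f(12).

D1: -223 , -279 , -341 , -409 , -483 , -563
D2: -56 , -62 , -68 , -74 , -80
D3: -6 , -6 , -6 , -6
Third differences constant at -6.
-80 − 6 = -86;  -563 − 86 = -649;  -2793 − 649 = -3442
-86 − 6 = -92;  -649 − 92 = -741;  -3442 − 741 = -4183
-92 − 6 = -98;  -741 − 98 = -839;  -4183 − 839 = -5022
-98 − 6 = -104;  -839 − 104 = -943;  -5022 − 943 = -5965
-104 − 6 = -110;  -943 − 110 = -1053;  -5965 − 1053 = -7018

-7018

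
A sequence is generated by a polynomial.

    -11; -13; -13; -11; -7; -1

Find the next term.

7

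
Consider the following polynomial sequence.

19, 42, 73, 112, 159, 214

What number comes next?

277

Δ: 23 , 31 , 39 , 47 , 55
Δ²: 8 , 8 , 8 , 8
The second differences are constant (8).
55 + 8 = 63;  214 + 63 = 277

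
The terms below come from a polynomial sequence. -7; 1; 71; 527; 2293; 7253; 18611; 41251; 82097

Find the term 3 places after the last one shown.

Δ: 8  70  456  1766  4960  11358  22640  40846
Δ²: 62  386  1310  3194  6398  11282  18206
Δ³: 324  924  1884  3204  4884  6924
Δ⁴: 600  960  1320  1680  2040
Δ⁵: 360  360  360  360
Constant fifth difference = 360, so extend:
2040 + 360 = 2400;  6924 + 2400 = 9324;  18206 + 9324 = 27530;  40846 + 27530 = 68376;  82097 + 68376 = 150473
2400 + 360 = 2760;  9324 + 2760 = 12084;  27530 + 12084 = 39614;  68376 + 39614 = 107990;  150473 + 107990 = 258463
2760 + 360 = 3120;  12084 + 3120 = 15204;  39614 + 15204 = 54818;  107990 + 54818 = 162808;  258463 + 162808 = 421271

421271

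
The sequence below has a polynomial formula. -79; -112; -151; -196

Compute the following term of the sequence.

D1: -33, -39, -45
D2: -6, -6
Second differences constant at -6.
-45 − 6 = -51;  -196 − 51 = -247

-247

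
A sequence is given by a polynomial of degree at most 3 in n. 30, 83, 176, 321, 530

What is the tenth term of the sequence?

53 , 93 , 145 , 209
40 , 52 , 64
12 , 12
Constant third difference = 12, so extend:
64 + 12 = 76;  209 + 76 = 285;  530 + 285 = 815
76 + 12 = 88;  285 + 88 = 373;  815 + 373 = 1188
88 + 12 = 100;  373 + 100 = 473;  1188 + 473 = 1661
100 + 12 = 112;  473 + 112 = 585;  1661 + 585 = 2246
112 + 12 = 124;  585 + 124 = 709;  2246 + 709 = 2955

2955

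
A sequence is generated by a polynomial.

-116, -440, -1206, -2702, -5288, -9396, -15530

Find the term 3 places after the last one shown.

First differences: -324 , -766 , -1496 , -2586 , -4108 , -6134
Second differences: -442 , -730 , -1090 , -1522 , -2026
Third differences: -288 , -360 , -432 , -504
Fourth differences: -72 , -72 , -72
The fourth differences are constant (-72).
-504 − 72 = -576;  -2026 − 576 = -2602;  -6134 − 2602 = -8736;  -15530 − 8736 = -24266
-576 − 72 = -648;  -2602 − 648 = -3250;  -8736 − 3250 = -11986;  -24266 − 11986 = -36252
-648 − 72 = -720;  -3250 − 720 = -3970;  -11986 − 3970 = -15956;  -36252 − 15956 = -52208

-52208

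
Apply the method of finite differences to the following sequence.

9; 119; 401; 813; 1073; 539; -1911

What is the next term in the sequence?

-7999

D1: 110, 282, 412, 260, -534, -2450
D2: 172, 130, -152, -794, -1916
D3: -42, -282, -642, -1122
D4: -240, -360, -480
D5: -120, -120
The fifth differences are constant (-120).
-480 − 120 = -600;  -1122 − 600 = -1722;  -1916 − 1722 = -3638;  -2450 − 3638 = -6088;  -1911 − 6088 = -7999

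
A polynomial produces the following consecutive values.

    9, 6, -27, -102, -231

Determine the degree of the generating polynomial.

-3, -33, -75, -129
-30, -42, -54
-12, -12
The third differences are constant, so the polynomial has degree 3.

3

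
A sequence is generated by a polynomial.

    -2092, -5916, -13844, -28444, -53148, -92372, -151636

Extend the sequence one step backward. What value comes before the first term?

Δ: -3824  -7928  -14600  -24704  -39224  -59264
Δ²: -4104  -6672  -10104  -14520  -20040
Δ³: -2568  -3432  -4416  -5520
Δ⁴: -864  -984  -1104
Δ⁵: -120  -120
The fifth differences are constant at -120.
Work back: -864 + 120 = -744;  -2568 + 744 = -1824;  -4104 + 1824 = -2280;  -3824 + 2280 = -1544;  -2092 + 1544 = -548

-548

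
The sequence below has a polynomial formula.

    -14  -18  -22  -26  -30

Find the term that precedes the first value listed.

Δ: -4, -4, -4, -4
The first differences are constant at -4.
Work back: -14 + 4 = -10

-10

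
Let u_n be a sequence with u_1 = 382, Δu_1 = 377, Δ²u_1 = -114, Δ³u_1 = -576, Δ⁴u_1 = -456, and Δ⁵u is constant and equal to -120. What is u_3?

Build the table forward from the leading diagonal:
D5: -120, -120, -120
D4: -456, -576, -696
D3: -576, -1032, -1608
D2: -114, -690, -1722
D1: 377, 263, -427
u: 382, 759, 1022

1022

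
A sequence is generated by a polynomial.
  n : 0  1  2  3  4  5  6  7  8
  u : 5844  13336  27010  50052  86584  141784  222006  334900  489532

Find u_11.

1318276

D1: 7492, 13674, 23042, 36532, 55200, 80222, 112894, 154632
D2: 6182, 9368, 13490, 18668, 25022, 32672, 41738
D3: 3186, 4122, 5178, 6354, 7650, 9066
D4: 936, 1056, 1176, 1296, 1416
D5: 120, 120, 120, 120
Fifth differences constant at 120.
1416 + 120 = 1536;  9066 + 1536 = 10602;  41738 + 10602 = 52340;  154632 + 52340 = 206972;  489532 + 206972 = 696504
1536 + 120 = 1656;  10602 + 1656 = 12258;  52340 + 12258 = 64598;  206972 + 64598 = 271570;  696504 + 271570 = 968074
1656 + 120 = 1776;  12258 + 1776 = 14034;  64598 + 14034 = 78632;  271570 + 78632 = 350202;  968074 + 350202 = 1318276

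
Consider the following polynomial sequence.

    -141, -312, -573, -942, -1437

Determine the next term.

-171, -261, -369, -495
-90, -108, -126
-18, -18
The third differences are constant (-18).
-126 − 18 = -144;  -495 − 144 = -639;  -1437 − 639 = -2076

-2076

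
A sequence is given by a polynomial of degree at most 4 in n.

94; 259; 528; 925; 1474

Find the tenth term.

7339

Δ: 165, 269, 397, 549
Δ²: 104, 128, 152
Δ³: 24, 24
Constant third difference = 24, so extend:
152 + 24 = 176;  549 + 176 = 725;  1474 + 725 = 2199
176 + 24 = 200;  725 + 200 = 925;  2199 + 925 = 3124
200 + 24 = 224;  925 + 224 = 1149;  3124 + 1149 = 4273
224 + 24 = 248;  1149 + 248 = 1397;  4273 + 1397 = 5670
248 + 24 = 272;  1397 + 272 = 1669;  5670 + 1669 = 7339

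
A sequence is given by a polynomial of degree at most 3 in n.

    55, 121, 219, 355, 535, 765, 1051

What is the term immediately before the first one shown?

15

66  98  136  180  230  286
32  38  44  50  56
6  6  6  6
The third differences are constant at 6.
Work back: 32 − 6 = 26;  66 − 26 = 40;  55 − 40 = 15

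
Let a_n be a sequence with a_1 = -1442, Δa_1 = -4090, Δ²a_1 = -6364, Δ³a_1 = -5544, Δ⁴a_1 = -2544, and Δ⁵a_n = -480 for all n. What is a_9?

-727778

Build the table forward from the leading diagonal:
D5: -480  -480  -480  -480  -480  -480  -480  -480  -480
D4: -2544  -3024  -3504  -3984  -4464  -4944  -5424  -5904  -6384
D3: -5544  -8088  -11112  -14616  -18600  -23064  -28008  -33432  -39336
D2: -6364  -11908  -19996  -31108  -45724  -64324  -87388  -115396  -148828
D1: -4090  -10454  -22362  -42358  -73466  -119190  -183514  -270902  -386298
a: -1442  -5532  -15986  -38348  -80706  -154172  -273362  -456876  -727778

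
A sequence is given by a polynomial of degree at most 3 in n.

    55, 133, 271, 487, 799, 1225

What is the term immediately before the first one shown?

19

D1: 78  138  216  312  426
D2: 60  78  96  114
D3: 18  18  18
The third differences are constant at 18.
Work back: 60 − 18 = 42;  78 − 42 = 36;  55 − 36 = 19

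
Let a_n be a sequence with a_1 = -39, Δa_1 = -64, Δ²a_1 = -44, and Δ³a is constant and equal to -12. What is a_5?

Build the table forward from the leading diagonal:
D3: -12  -12  -12  -12  -12
D2: -44  -56  -68  -80  -92
D1: -64  -108  -164  -232  -312
a: -39  -103  -211  -375  -607

-607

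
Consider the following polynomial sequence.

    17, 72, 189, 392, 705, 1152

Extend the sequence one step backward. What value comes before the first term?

0

First differences: 55  117  203  313  447
Second differences: 62  86  110  134
Third differences: 24  24  24
The third differences are constant at 24.
Work back: 62 − 24 = 38;  55 − 38 = 17;  17 − 17 = 0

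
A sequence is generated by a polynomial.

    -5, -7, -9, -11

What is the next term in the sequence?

Δ: -2, -2, -2
First differences constant at -2.
-11 − 2 = -13

-13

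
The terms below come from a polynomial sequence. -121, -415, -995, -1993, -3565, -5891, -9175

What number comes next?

-294 , -580 , -998 , -1572 , -2326 , -3284
-286 , -418 , -574 , -754 , -958
-132 , -156 , -180 , -204
-24 , -24 , -24
The fourth differences are constant (-24).
-204 − 24 = -228;  -958 − 228 = -1186;  -3284 − 1186 = -4470;  -9175 − 4470 = -13645

-13645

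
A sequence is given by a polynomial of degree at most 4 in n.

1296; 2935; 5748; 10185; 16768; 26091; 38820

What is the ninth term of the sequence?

77520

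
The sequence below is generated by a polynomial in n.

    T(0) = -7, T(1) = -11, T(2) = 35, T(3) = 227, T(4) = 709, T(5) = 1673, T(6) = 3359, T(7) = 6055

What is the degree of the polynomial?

4

D1: -4, 46, 192, 482, 964, 1686, 2696
D2: 50, 146, 290, 482, 722, 1010
D3: 96, 144, 192, 240, 288
D4: 48, 48, 48, 48
The fourth differences are constant, so the polynomial has degree 4.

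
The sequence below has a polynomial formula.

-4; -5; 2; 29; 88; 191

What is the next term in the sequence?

350

-1, 7, 27, 59, 103
8, 20, 32, 44
12, 12, 12
Constant third difference = 12, so extend:
44 + 12 = 56;  103 + 56 = 159;  191 + 159 = 350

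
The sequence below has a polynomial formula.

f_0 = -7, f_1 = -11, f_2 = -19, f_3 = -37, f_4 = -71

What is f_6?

-211

-4, -8, -18, -34
-4, -10, -16
-6, -6
The third differences are constant (-6).
-16 − 6 = -22;  -34 − 22 = -56;  -71 − 56 = -127
-22 − 6 = -28;  -56 − 28 = -84;  -127 − 84 = -211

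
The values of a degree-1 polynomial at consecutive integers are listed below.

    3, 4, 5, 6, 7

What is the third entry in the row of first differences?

Δ: 1, 1, 1, 1

1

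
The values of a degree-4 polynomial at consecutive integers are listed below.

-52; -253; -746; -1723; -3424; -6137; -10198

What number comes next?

-15991

D1: -201  -493  -977  -1701  -2713  -4061
D2: -292  -484  -724  -1012  -1348
D3: -192  -240  -288  -336
D4: -48  -48  -48
Constant fourth difference = -48, so extend:
-336 − 48 = -384;  -1348 − 384 = -1732;  -4061 − 1732 = -5793;  -10198 − 5793 = -15991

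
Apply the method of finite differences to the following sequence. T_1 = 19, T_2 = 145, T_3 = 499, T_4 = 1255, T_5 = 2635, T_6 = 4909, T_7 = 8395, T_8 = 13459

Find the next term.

126 , 354 , 756 , 1380 , 2274 , 3486 , 5064
228 , 402 , 624 , 894 , 1212 , 1578
174 , 222 , 270 , 318 , 366
48 , 48 , 48 , 48
Constant fourth difference = 48, so extend:
366 + 48 = 414;  1578 + 414 = 1992;  5064 + 1992 = 7056;  13459 + 7056 = 20515

20515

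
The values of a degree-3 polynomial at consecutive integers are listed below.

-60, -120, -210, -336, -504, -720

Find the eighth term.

First differences: -60  -90  -126  -168  -216
Second differences: -30  -36  -42  -48
Third differences: -6  -6  -6
Third differences constant at -6.
-48 − 6 = -54;  -216 − 54 = -270;  -720 − 270 = -990
-54 − 6 = -60;  -270 − 60 = -330;  -990 − 330 = -1320

-1320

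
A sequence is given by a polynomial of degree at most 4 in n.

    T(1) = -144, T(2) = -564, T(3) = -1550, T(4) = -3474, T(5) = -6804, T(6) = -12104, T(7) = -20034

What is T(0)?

D1: -420  -986  -1924  -3330  -5300  -7930
D2: -566  -938  -1406  -1970  -2630
D3: -372  -468  -564  -660
D4: -96  -96  -96
The fourth differences are constant at -96.
Work back: -372 + 96 = -276;  -566 + 276 = -290;  -420 + 290 = -130;  -144 + 130 = -14

-14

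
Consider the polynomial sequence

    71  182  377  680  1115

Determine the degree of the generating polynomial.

3

Δ: 111, 195, 303, 435
Δ²: 84, 108, 132
Δ³: 24, 24
The third differences are constant, so the polynomial has degree 3.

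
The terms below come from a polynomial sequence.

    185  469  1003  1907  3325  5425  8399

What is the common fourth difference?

24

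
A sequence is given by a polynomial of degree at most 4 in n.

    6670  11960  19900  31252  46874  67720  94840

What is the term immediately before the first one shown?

First differences: 5290  7940  11352  15622  20846  27120
Second differences: 2650  3412  4270  5224  6274
Third differences: 762  858  954  1050
Fourth differences: 96  96  96
The fourth differences are constant at 96.
Work back: 762 − 96 = 666;  2650 − 666 = 1984;  5290 − 1984 = 3306;  6670 − 3306 = 3364

3364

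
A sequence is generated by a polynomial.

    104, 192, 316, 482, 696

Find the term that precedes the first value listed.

D1: 88  124  166  214
D2: 36  42  48
D3: 6  6
The third differences are constant at 6.
Work back: 36 − 6 = 30;  88 − 30 = 58;  104 − 58 = 46

46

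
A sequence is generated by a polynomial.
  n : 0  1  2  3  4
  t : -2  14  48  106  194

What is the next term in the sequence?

16 , 34 , 58 , 88
18 , 24 , 30
6 , 6
Third differences constant at 6.
30 + 6 = 36;  88 + 36 = 124;  194 + 124 = 318

318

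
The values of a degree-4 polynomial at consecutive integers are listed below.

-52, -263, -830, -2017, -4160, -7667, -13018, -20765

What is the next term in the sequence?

-31532

-211, -567, -1187, -2143, -3507, -5351, -7747
-356, -620, -956, -1364, -1844, -2396
-264, -336, -408, -480, -552
-72, -72, -72, -72
Fourth differences constant at -72.
-552 − 72 = -624;  -2396 − 624 = -3020;  -7747 − 3020 = -10767;  -20765 − 10767 = -31532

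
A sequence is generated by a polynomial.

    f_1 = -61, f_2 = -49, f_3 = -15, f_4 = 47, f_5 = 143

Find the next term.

First differences: 12 , 34 , 62 , 96
Second differences: 22 , 28 , 34
Third differences: 6 , 6
Third differences constant at 6.
34 + 6 = 40;  96 + 40 = 136;  143 + 136 = 279

279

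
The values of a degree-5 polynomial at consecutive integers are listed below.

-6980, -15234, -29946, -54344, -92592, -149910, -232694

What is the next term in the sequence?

-348636

Δ: -8254, -14712, -24398, -38248, -57318, -82784
Δ²: -6458, -9686, -13850, -19070, -25466
Δ³: -3228, -4164, -5220, -6396
Δ⁴: -936, -1056, -1176
Δ⁵: -120, -120
The fifth differences are constant (-120).
-1176 − 120 = -1296;  -6396 − 1296 = -7692;  -25466 − 7692 = -33158;  -82784 − 33158 = -115942;  -232694 − 115942 = -348636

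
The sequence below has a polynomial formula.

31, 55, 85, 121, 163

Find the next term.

First differences: 24, 30, 36, 42
Second differences: 6, 6, 6
The second differences are constant (6).
42 + 6 = 48;  163 + 48 = 211

211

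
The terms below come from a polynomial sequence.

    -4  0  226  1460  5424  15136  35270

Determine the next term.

4, 226, 1234, 3964, 9712, 20134
222, 1008, 2730, 5748, 10422
786, 1722, 3018, 4674
936, 1296, 1656
360, 360
The fifth differences are constant (360).
1656 + 360 = 2016;  4674 + 2016 = 6690;  10422 + 6690 = 17112;  20134 + 17112 = 37246;  35270 + 37246 = 72516

72516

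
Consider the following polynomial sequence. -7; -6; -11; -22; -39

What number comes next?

D1: 1, -5, -11, -17
D2: -6, -6, -6
The second differences are constant (-6).
-17 − 6 = -23;  -39 − 23 = -62

-62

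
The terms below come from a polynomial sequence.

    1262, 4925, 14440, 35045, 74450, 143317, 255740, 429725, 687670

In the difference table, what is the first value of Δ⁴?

D1: 3663, 9515, 20605, 39405, 68867, 112423, 173985, 257945
D2: 5852, 11090, 18800, 29462, 43556, 61562, 83960
D3: 5238, 7710, 10662, 14094, 18006, 22398
D4: 2472, 2952, 3432, 3912, 4392
D5: 480, 480, 480, 480

2472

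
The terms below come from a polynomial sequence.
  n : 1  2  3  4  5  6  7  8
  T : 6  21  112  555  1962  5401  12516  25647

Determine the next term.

First differences: 15, 91, 443, 1407, 3439, 7115, 13131
Second differences: 76, 352, 964, 2032, 3676, 6016
Third differences: 276, 612, 1068, 1644, 2340
Fourth differences: 336, 456, 576, 696
Fifth differences: 120, 120, 120
The fifth differences are constant (120).
696 + 120 = 816;  2340 + 816 = 3156;  6016 + 3156 = 9172;  13131 + 9172 = 22303;  25647 + 22303 = 47950

47950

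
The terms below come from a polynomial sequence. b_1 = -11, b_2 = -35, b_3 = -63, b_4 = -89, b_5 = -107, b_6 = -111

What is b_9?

First differences: -24, -28, -26, -18, -4
Second differences: -4, 2, 8, 14
Third differences: 6, 6, 6
Constant third difference = 6, so extend:
14 + 6 = 20;  -4 + 20 = 16;  -111 + 16 = -95
20 + 6 = 26;  16 + 26 = 42;  -95 + 42 = -53
26 + 6 = 32;  42 + 32 = 74;  -53 + 74 = 21

21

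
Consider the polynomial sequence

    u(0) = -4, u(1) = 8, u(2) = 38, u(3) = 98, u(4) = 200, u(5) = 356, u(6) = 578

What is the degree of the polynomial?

3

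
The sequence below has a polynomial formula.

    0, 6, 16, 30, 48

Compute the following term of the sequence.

70

D1: 6, 10, 14, 18
D2: 4, 4, 4
Second differences constant at 4.
18 + 4 = 22;  48 + 22 = 70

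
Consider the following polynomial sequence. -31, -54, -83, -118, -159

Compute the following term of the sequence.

-206

D1: -23  -29  -35  -41
D2: -6  -6  -6
Constant second difference = -6, so extend:
-41 − 6 = -47;  -159 − 47 = -206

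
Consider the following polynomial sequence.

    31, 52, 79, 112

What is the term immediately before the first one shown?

16

Δ: 21  27  33
Δ²: 6  6
The second differences are constant at 6.
Work back: 21 − 6 = 15;  31 − 15 = 16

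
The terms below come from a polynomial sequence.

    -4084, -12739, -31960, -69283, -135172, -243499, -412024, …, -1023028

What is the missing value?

-662875

Using the first 7 terms:
D1: -8655, -19221, -37323, -65889, -108327, -168525
D2: -10566, -18102, -28566, -42438, -60198
D3: -7536, -10464, -13872, -17760
D4: -2928, -3408, -3888
D5: -480, -480
Constant fifth difference = -480.
Extend forward: -3888 − 480 = -4368;  -17760 − 4368 = -22128;  -60198 − 22128 = -82326;  -168525 − 82326 = -250851;  -412024 − 250851 = -662875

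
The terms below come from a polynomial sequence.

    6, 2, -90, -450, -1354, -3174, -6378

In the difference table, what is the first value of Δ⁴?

-96

First differences: -4, -92, -360, -904, -1820, -3204
Second differences: -88, -268, -544, -916, -1384
Third differences: -180, -276, -372, -468
Fourth differences: -96, -96, -96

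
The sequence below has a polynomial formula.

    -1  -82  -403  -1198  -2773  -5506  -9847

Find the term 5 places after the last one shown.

-76462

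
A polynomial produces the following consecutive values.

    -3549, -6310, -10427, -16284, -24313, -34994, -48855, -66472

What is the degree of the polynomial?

Δ: -2761, -4117, -5857, -8029, -10681, -13861, -17617
Δ²: -1356, -1740, -2172, -2652, -3180, -3756
Δ³: -384, -432, -480, -528, -576
Δ⁴: -48, -48, -48, -48
The fourth differences are constant, so the polynomial has degree 4.

4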